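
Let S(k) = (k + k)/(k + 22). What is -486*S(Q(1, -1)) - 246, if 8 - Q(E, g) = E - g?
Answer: -3180/7 ≈ -454.29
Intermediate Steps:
Q(E, g) = 8 + g - E (Q(E, g) = 8 - (E - g) = 8 + (g - E) = 8 + g - E)
S(k) = 2*k/(22 + k) (S(k) = (2*k)/(22 + k) = 2*k/(22 + k))
-486*S(Q(1, -1)) - 246 = -972*(8 - 1 - 1*1)/(22 + (8 - 1 - 1*1)) - 246 = -972*(8 - 1 - 1)/(22 + (8 - 1 - 1)) - 246 = -972*6/(22 + 6) - 246 = -972*6/28 - 246 = -486*3/7 - 246 = -1458/7 - 246 = -3180/7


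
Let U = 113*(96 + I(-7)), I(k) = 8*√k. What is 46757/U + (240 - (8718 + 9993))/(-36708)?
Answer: 963234869/208782868 - 46757*I*√7/136504 ≈ 4.6136 - 0.90625*I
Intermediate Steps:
U = 10848 + 904*I*√7 (U = 113*(96 + 8*√(-7)) = 113*(96 + 8*(I*√7)) = 113*(96 + 8*I*√7) = 10848 + 904*I*√7 ≈ 10848.0 + 2391.8*I)
46757/U + (240 - (8718 + 9993))/(-36708) = 46757/(10848 + 904*I*√7) + (240 - (8718 + 9993))/(-36708) = 46757/(10848 + 904*I*√7) + (240 - 1*18711)*(-1/36708) = 46757/(10848 + 904*I*√7) + (240 - 18711)*(-1/36708) = 46757/(10848 + 904*I*√7) - 18471*(-1/36708) = 46757/(10848 + 904*I*√7) + 6157/12236 = 6157/12236 + 46757/(10848 + 904*I*√7)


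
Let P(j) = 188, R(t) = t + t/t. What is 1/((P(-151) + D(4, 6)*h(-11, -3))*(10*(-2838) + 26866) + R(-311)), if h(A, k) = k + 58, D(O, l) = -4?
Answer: 1/48138 ≈ 2.0774e-5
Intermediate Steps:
R(t) = 1 + t (R(t) = t + 1 = 1 + t)
h(A, k) = 58 + k
1/((P(-151) + D(4, 6)*h(-11, -3))*(10*(-2838) + 26866) + R(-311)) = 1/((188 - 4*(58 - 3))*(10*(-2838) + 26866) + (1 - 311)) = 1/((188 - 4*55)*(-28380 + 26866) - 310) = 1/((188 - 220)*(-1514) - 310) = 1/(-32*(-1514) - 310) = 1/(48448 - 310) = 1/48138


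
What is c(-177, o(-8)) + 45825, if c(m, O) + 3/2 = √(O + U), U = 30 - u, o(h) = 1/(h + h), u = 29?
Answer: 91647/2 + √15/4 ≈ 45825.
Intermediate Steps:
o(h) = 1/(2*h)
U = 1 (U = 30 - 1*29 = 30 - 29 = 1)
c(m, O) = -3/2 + √(1 + O) (c(m, O) = -3/2 + √(O + 1) = -3/2 + √(1 + O))
c(-177, o(-8)) + 45825 = (-3/2 + √(1 + (½)/(-8))) + 45825 = (-3/2 + √(1 + (½)*(-⅛))) + 45825 = (-3/2 + √(1 - 1/16)) + 45825 = (-3/2 + √(15/16)) + 45825 = (-3/2 + √15/4) + 45825 = 91647/2 + √15/4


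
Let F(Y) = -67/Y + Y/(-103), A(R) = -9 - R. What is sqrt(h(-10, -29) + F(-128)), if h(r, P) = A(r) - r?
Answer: 3*sqrt(3852406)/1648 ≈ 3.5730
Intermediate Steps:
h(r, P) = -9 - 2*r (h(r, P) = (-9 - r) - r = -9 - 2*r)
F(Y) = -67/Y - Y/103 (F(Y) = -67/Y + Y*(-1/103) = -67/Y - Y/103)
sqrt(h(-10, -29) + F(-128)) = sqrt((-9 - 2*(-10)) + (-67/(-128) - 1/103*(-128))) = sqrt((-9 + 20) + (-67*(-1/128) + 128/103)) = sqrt(11 + (67/128 + 128/103)) = sqrt(11 + 23285/13184) = sqrt(168309/13184) = 3*sqrt(3852406)/1648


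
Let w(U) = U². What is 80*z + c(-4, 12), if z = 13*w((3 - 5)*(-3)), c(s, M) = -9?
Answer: 37431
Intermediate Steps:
z = 468 (z = 13*((3 - 5)*(-3))² = 13*(-2*(-3))² = 13*6² = 13*36 = 468)
80*z + c(-4, 12) = 80*468 - 9 = 37440 - 9 = 37431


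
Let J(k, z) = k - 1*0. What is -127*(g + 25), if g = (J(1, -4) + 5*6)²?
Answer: -125222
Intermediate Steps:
J(k, z) = k (J(k, z) = k + 0 = k)
g = 961 (g = (1 + 5*6)² = (1 + 30)² = 31² = 961)
-127*(g + 25) = -127*(961 + 25) = -127*986 = -125222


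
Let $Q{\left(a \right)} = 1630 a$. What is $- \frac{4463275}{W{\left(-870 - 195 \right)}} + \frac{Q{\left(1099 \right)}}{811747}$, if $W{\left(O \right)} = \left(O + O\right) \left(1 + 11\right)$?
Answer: $\frac{733767501725}{4149650664} \approx 176.83$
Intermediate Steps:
$W{\left(O \right)} = 24 O$ ($W{\left(O \right)} = 2 O 12 = 24 O$)
$- \frac{4463275}{W{\left(-870 - 195 \right)}} + \frac{Q{\left(1099 \right)}}{811747} = - \frac{4463275}{24 \left(-870 - 195\right)} + \frac{1630 \cdot 1099}{811747} = - \frac{4463275}{24 \left(-1065\right)} + 1791370 \cdot \frac{1}{811747} = - \frac{4463275}{-25560} + \frac{1791370}{811747} = \left(-4463275\right) \left(- \frac{1}{25560}\right) + \frac{1791370}{811747} = \frac{892655}{5112} + \frac{1791370}{811747} = \frac{733767501725}{4149650664}$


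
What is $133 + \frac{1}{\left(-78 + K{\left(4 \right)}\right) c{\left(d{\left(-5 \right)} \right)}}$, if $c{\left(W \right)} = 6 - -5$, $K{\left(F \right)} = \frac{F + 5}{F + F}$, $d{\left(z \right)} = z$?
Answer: $\frac{899737}{6765} \approx 133.0$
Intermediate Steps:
$K{\left(F \right)} = \frac{5 + F}{2 F}$
$c{\left(W \right)} = 11$ ($c{\left(W \right)} = 6 + 5 = 11$)
$133 + \frac{1}{\left(-78 + K{\left(4 \right)}\right) c{\left(d{\left(-5 \right)} \right)}} = 133 + \frac{1}{\left(-78 + \frac{5 + 4}{2 \cdot 4}\right) 11} = 133 + \frac{1}{-78 + \frac{1}{2} \cdot \frac{1}{4} \cdot 9} \cdot \frac{1}{11} = 133 + \frac{1}{-78 + \frac{9}{8}} \cdot \frac{1}{11} = 133 + \frac{1}{- \frac{615}{8}} \cdot \frac{1}{11} = 133 - \frac{8}{6765} = \frac{899737}{6765}$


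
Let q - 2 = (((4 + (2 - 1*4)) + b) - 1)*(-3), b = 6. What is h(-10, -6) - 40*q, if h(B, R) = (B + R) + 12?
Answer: 756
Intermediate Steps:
q = -19 (q = 2 + (((4 + (2 - 1*4)) + 6) - 1)*(-3) = 2 + (((4 + (2 - 4)) + 6) - 1)*(-3) = 2 + (((4 - 2) + 6) - 1)*(-3) = 2 + ((2 + 6) - 1)*(-3) = 2 + (8 - 1)*(-3) = 2 + 7*(-3) = 2 - 21 = -19)
h(B, R) = 12 + B + R
h(-10, -6) - 40*q = (12 - 10 - 6) - 40*(-19) = -4 + 760 = 756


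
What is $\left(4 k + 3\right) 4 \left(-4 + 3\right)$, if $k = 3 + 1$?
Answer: $-76$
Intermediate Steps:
$k = 4$
$\left(4 k + 3\right) 4 \left(-4 + 3\right) = \left(4 \cdot 4 + 3\right) 4 \left(-4 + 3\right) = \left(16 + 3\right) 4 \left(-1\right) = 19 \left(-4\right) = -76$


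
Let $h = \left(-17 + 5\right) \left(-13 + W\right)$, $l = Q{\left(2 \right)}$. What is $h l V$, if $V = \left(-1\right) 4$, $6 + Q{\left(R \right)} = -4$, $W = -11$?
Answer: $11520$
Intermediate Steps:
$Q{\left(R \right)} = -10$ ($Q{\left(R \right)} = -6 - 4 = -10$)
$l = -10$
$h = 288$ ($h = \left(-17 + 5\right) \left(-13 - 11\right) = \left(-12\right) \left(-24\right) = 288$)
$V = -4$
$h l V = 288 \left(-10\right) \left(-4\right) = \left(-2880\right) \left(-4\right) = 11520$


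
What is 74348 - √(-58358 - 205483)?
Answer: 74348 - I*√263841 ≈ 74348.0 - 513.65*I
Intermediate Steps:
74348 - √(-58358 - 205483) = 74348 - √(-263841) = 74348 - I*√263841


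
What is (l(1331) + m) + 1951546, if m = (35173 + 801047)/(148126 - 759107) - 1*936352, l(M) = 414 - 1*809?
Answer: 88574581657/87283 ≈ 1.0148e+6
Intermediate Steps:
l(M) = -395 (l(M) = 414 - 809 = -395)
m = -81727731076/87283 (m = 836220/(-610981) - 936352 = 836220*(-1/610981) - 936352 = -119460/87283 - 936352 = -81727731076/87283 ≈ -9.3635e+5)
(l(1331) + m) + 1951546 = (-395 - 81727731076/87283) + 1951546 = -81762207861/87283 + 1951546 = 88574581657/87283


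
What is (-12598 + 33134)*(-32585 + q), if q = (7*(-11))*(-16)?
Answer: -643865208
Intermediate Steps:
q = 1232 (q = -77*(-16) = 1232)
(-12598 + 33134)*(-32585 + q) = (-12598 + 33134)*(-32585 + 1232) = 20536*(-31353) = -643865208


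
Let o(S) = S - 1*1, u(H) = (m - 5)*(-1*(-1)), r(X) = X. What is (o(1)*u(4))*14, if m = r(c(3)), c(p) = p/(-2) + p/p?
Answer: 0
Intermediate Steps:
c(p) = 1 - p/2 (c(p) = p*(-½) + 1 = -p/2 + 1 = 1 - p/2)
m = -½ (m = 1 - ½*3 = 1 - 3/2 = -½ ≈ -0.50000)
u(H) = -11/2 (u(H) = (-½ - 5)*(-1*(-1)) = -11/2*1 = -11/2)
o(S) = -1 + S (o(S) = S - 1 = -1 + S)
(o(1)*u(4))*14 = ((-1 + 1)*(-11/2))*14 = (0*(-11/2))*14 = 0*14 = 0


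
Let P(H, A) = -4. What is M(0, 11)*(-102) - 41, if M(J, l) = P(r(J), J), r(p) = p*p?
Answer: 367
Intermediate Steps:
r(p) = p²
M(J, l) = -4
M(0, 11)*(-102) - 41 = -4*(-102) - 41 = 408 - 41 = 367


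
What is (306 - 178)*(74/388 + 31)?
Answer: 387264/97 ≈ 3992.4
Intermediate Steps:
(306 - 178)*(74/388 + 31) = 128*(74*(1/388) + 31) = 128*(37/194 + 31) = 128*(6051/194) = 387264/97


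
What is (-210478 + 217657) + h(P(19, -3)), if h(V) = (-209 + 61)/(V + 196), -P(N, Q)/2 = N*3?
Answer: 294265/41 ≈ 7177.2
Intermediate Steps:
P(N, Q) = -6*N (P(N, Q) = -2*N*3 = -6*N)
h(V) = -148/(196 + V)
(-210478 + 217657) + h(P(19, -3)) = (-210478 + 217657) - 148/(196 - 6*19) = 7179 - 148/(196 - 114) = 7179 - 148/82 = 7179 - 148*1/82 = 7179 - 74/41 = 294265/41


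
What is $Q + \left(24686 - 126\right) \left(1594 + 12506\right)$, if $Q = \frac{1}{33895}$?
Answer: $\frac{11737702920001}{33895} \approx 3.463 \cdot 10^{8}$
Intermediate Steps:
$Q = \frac{1}{33895} \approx 2.9503 \cdot 10^{-5}$
$Q + \left(24686 - 126\right) \left(1594 + 12506\right) = \frac{1}{33895} + \left(24686 - 126\right) \left(1594 + 12506\right) = \frac{1}{33895} + 24560 \cdot 14100 = \frac{1}{33895} + 346296000 = \frac{11737702920001}{33895}$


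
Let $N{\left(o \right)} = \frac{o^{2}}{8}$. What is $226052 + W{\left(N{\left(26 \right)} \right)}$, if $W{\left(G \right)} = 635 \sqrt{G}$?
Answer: $226052 + \frac{8255 \sqrt{2}}{2} \approx 2.3189 \cdot 10^{5}$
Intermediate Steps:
$N{\left(o \right)} = \frac{o^{2}}{8}$ ($N{\left(o \right)} = o^{2} \cdot \frac{1}{8} = \frac{o^{2}}{8}$)
$226052 + W{\left(N{\left(26 \right)} \right)} = 226052 + 635 \sqrt{\frac{26^{2}}{8}} = 226052 + 635 \sqrt{\frac{1}{8} \cdot 676} = 226052 + 635 \sqrt{\frac{169}{2}} = 226052 + 635 \frac{13 \sqrt{2}}{2} = 226052 + \frac{8255 \sqrt{2}}{2}$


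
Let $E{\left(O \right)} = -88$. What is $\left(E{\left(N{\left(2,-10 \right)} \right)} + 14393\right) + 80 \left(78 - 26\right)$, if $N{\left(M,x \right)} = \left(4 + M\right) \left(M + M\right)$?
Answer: $18465$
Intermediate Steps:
$N{\left(M,x \right)} = 2 M \left(4 + M\right)$ ($N{\left(M,x \right)} = \left(4 + M\right) 2 M = 2 M \left(4 + M\right)$)
$\left(E{\left(N{\left(2,-10 \right)} \right)} + 14393\right) + 80 \left(78 - 26\right) = \left(-88 + 14393\right) + 80 \left(78 - 26\right) = 14305 + 80 \cdot 52 = 14305 + 4160 = 18465$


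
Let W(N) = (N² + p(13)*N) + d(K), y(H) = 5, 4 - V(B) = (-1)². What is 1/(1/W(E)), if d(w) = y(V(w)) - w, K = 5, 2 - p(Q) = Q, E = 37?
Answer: 962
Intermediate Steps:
V(B) = 3 (V(B) = 4 - 1*(-1)² = 4 - 1*1 = 4 - 1 = 3)
p(Q) = 2 - Q
d(w) = 5 - w
W(N) = N² - 11*N (W(N) = (N² + (2 - 1*13)*N) + (5 - 1*5) = (N² + (2 - 13)*N) + (5 - 5) = (N² - 11*N) + 0 = N² - 11*N)
1/(1/W(E)) = 1/(1/(37*(-11 + 37))) = 1/(1/(37*26)) = 1/(1/962) = 962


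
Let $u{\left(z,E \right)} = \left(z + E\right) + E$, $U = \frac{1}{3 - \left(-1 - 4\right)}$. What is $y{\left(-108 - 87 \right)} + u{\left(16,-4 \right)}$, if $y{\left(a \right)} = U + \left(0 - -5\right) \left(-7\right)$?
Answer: $- \frac{215}{8} \approx -26.875$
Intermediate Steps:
$U = \frac{1}{8}$ ($U = \frac{1}{3 - -5} = \frac{1}{3 + 5} = \frac{1}{8} \approx 0.125$)
$u{\left(z,E \right)} = z + 2 E$ ($u{\left(z,E \right)} = \left(E + z\right) + E = z + 2 E$)
$y{\left(a \right)} = - \frac{279}{8}$ ($y{\left(a \right)} = \frac{1}{8} + \left(0 - -5\right) \left(-7\right) = \frac{1}{8} + \left(0 + 5\right) \left(-7\right) = \frac{1}{8} + 5 \left(-7\right) = \frac{1}{8} - 35 = - \frac{279}{8}$)
$y{\left(-108 - 87 \right)} + u{\left(16,-4 \right)} = - \frac{279}{8} + \left(16 + 2 \left(-4\right)\right) = - \frac{279}{8} + \left(16 - 8\right) = - \frac{279}{8} + 8 = - \frac{215}{8}$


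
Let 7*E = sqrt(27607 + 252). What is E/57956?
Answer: sqrt(27859)/405692 ≈ 0.00041142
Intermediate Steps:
E = sqrt(27859)/7 (E = sqrt(27607 + 252)/7 = sqrt(27859)/7 ≈ 23.844)
E/57956 = (sqrt(27859)/7)/57956 = (sqrt(27859)/7)*(1/57956) = sqrt(27859)/405692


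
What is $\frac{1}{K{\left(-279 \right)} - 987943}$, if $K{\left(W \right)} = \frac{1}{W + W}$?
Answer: $- \frac{558}{551272195} \approx -1.0122 \cdot 10^{-6}$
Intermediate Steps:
$K{\left(W \right)} = \frac{1}{2 W}$
$\frac{1}{K{\left(-279 \right)} - 987943} = \frac{1}{\frac{1}{2 \left(-279\right)} - 987943} = \frac{1}{\frac{1}{2} \left(- \frac{1}{279}\right) - 987943} = \frac{1}{- \frac{1}{558} - 987943} = \frac{1}{- \frac{551272195}{558}} = - \frac{558}{551272195}$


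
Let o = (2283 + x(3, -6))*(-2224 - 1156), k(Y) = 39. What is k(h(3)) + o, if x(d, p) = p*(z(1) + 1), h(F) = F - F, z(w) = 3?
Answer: -7635381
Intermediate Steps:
h(F) = 0
x(d, p) = 4*p (x(d, p) = p*(3 + 1) = p*4 = 4*p)
o = -7635420 (o = (2283 + 4*(-6))*(-2224 - 1156) = (2283 - 24)*(-3380) = 2259*(-3380) = -7635420)
k(h(3)) + o = 39 - 7635420 = -7635381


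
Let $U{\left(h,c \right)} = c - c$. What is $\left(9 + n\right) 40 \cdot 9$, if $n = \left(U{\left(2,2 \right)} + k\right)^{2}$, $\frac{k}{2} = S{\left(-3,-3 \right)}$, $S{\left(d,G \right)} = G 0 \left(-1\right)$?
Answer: $3240$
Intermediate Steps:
$S{\left(d,G \right)} = 0$ ($S{\left(d,G \right)} = 0 \left(-1\right) = 0$)
$U{\left(h,c \right)} = 0$
$k = 0$ ($k = 2 \cdot 0 = 0$)
$n = 0$ ($n = \left(0 + 0\right)^{2} = 0^{2} = 0$)
$\left(9 + n\right) 40 \cdot 9 = \left(9 + 0\right) 40 \cdot 9 = 9 \cdot 40 \cdot 9 = 360 \cdot 9 = 3240$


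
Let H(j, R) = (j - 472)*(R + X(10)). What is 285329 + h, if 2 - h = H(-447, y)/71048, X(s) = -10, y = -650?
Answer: 5067897587/17762 ≈ 2.8532e+5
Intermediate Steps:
H(j, R) = (-472 + j)*(-10 + R) (H(j, R) = (j - 472)*(R - 10) = (-472 + j)*(-10 + R))
h = -116111/17762 (h = 2 - (4720 - 472*(-650) - 10*(-447) - 650*(-447))/71048 = 2 - (4720 + 306800 + 4470 + 290550)/71048 = 2 - 606540/71048 = 2 - 1*151635/17762 = 2 - 151635/17762 = -116111/17762 ≈ -6.5370)
285329 + h = 285329 - 116111/17762 = 5067897587/17762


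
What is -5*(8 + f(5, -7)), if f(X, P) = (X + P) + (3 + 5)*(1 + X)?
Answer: -270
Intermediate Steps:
f(X, P) = 8 + P + 9*X (f(X, P) = (P + X) + 8*(1 + X) = (P + X) + (8 + 8*X) = 8 + P + 9*X)
-5*(8 + f(5, -7)) = -5*(8 + (8 - 7 + 9*5)) = -5*(8 + (8 - 7 + 45)) = -5*(8 + 46) = -5*54 = -270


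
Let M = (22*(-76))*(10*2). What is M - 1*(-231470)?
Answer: 198030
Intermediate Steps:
M = -33440 (M = -1672*20 = -33440)
M - 1*(-231470) = -33440 - 1*(-231470) = -33440 + 231470 = 198030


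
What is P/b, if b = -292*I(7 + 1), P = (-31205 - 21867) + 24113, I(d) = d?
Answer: 28959/2336 ≈ 12.397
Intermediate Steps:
P = -28959 (P = -53072 + 24113 = -28959)
b = -2336 (b = -292*(7 + 1) = -292*8 = -2336)
P/b = -28959/(-2336) = -28959*(-1/2336) = 28959/2336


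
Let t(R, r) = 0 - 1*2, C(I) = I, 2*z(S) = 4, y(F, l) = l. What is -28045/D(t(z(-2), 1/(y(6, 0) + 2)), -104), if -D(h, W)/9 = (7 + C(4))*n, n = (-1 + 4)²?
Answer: 28045/891 ≈ 31.476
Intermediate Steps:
z(S) = 2 (z(S) = (½)*4 = 2)
n = 9 (n = 3² = 9)
t(R, r) = -2 (t(R, r) = 0 - 2 = -2)
D(h, W) = -891 (D(h, W) = -9*(7 + 4)*9 = -99*9 = -9*99 = -891)
-28045/D(t(z(-2), 1/(y(6, 0) + 2)), -104) = -28045/(-891) = -28045*(-1/891) = 28045/891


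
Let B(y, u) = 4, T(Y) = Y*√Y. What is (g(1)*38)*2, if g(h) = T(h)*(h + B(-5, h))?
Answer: 380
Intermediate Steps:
T(Y) = Y^(3/2)
g(h) = h^(3/2)*(4 + h) (g(h) = h^(3/2)*(h + 4) = h^(3/2)*(4 + h))
(g(1)*38)*2 = ((1^(3/2)*(4 + 1))*38)*2 = ((1*5)*38)*2 = (5*38)*2 = 190*2 = 380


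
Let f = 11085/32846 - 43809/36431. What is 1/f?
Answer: -70388978/60888987 ≈ -1.1560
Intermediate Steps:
f = -60888987/70388978 (f = 11085*(1/32846) - 43809*1/36431 = 11085/32846 - 2577/2143 = -60888987/70388978 ≈ -0.86504)
1/f = 1/(-60888987/70388978) = -70388978/60888987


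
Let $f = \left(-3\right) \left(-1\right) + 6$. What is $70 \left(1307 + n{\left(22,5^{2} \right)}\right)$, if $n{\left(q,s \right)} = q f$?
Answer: $105350$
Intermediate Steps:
$f = 9$ ($f = 3 + 6 = 9$)
$n{\left(q,s \right)} = 9 q$ ($n{\left(q,s \right)} = q 9 = 9 q$)
$70 \left(1307 + n{\left(22,5^{2} \right)}\right) = 70 \left(1307 + 9 \cdot 22\right) = 70 \left(1307 + 198\right) = 70 \cdot 1505 = 105350$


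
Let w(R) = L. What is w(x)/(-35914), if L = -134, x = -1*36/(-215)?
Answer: 67/17957 ≈ 0.0037311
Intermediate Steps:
x = 36/215 (x = -36*(-1/215) = 36/215 ≈ 0.16744)
w(R) = -134
w(x)/(-35914) = -134/(-35914) = -134*(-1/35914) = 67/17957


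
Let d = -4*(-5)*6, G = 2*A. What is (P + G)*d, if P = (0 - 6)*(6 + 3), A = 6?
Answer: -5040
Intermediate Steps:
P = -54 (P = -6*9 = -54)
G = 12 (G = 2*6 = 12)
d = 120 (d = 20*6 = 120)
(P + G)*d = (-54 + 12)*120 = -42*120 = -5040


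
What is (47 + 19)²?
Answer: 4356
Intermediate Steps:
(47 + 19)² = 66² = 4356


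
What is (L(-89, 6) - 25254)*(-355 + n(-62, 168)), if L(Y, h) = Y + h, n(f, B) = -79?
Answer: 10996258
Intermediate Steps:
(L(-89, 6) - 25254)*(-355 + n(-62, 168)) = ((-89 + 6) - 25254)*(-355 - 79) = (-83 - 25254)*(-434) = -25337*(-434) = 10996258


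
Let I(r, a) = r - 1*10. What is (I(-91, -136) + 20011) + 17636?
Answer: 37546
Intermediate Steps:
I(r, a) = -10 + r (I(r, a) = r - 10 = -10 + r)
(I(-91, -136) + 20011) + 17636 = ((-10 - 91) + 20011) + 17636 = (-101 + 20011) + 17636 = 19910 + 17636 = 37546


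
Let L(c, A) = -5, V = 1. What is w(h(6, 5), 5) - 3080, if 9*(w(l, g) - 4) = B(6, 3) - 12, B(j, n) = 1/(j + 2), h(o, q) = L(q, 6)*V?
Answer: -221567/72 ≈ -3077.3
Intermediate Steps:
h(o, q) = -5 (h(o, q) = -5*1 = -5)
B(j, n) = 1/(2 + j)
w(l, g) = 193/72 (w(l, g) = 4 + (1/(2 + 6) - 12)/9 = 4 + (1/8 - 12)/9 = 4 + (⅛ - 12)/9 = 4 + (⅑)*(-95/8) = 4 - 95/72 = 193/72)
w(h(6, 5), 5) - 3080 = 193/72 - 3080 = -221567/72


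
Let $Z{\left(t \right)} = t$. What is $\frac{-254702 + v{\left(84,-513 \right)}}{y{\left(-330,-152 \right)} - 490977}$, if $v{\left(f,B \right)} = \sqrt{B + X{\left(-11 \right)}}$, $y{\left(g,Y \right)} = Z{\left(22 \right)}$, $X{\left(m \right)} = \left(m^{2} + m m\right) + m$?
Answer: $\frac{254702}{490955} - \frac{i \sqrt{282}}{490955} \approx 0.51879 - 3.4204 \cdot 10^{-5} i$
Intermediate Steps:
$X{\left(m \right)} = m + 2 m^{2}$ ($X{\left(m \right)} = \left(m^{2} + m^{2}\right) + m = 2 m^{2} + m = m + 2 m^{2}$)
$y{\left(g,Y \right)} = 22$
$v{\left(f,B \right)} = \sqrt{231 + B}$ ($v{\left(f,B \right)} = \sqrt{B - 11 \left(1 + 2 \left(-11\right)\right)} = \sqrt{B - 11 \left(1 - 22\right)} = \sqrt{B - -231} = \sqrt{B + 231} = \sqrt{231 + B}$)
$\frac{-254702 + v{\left(84,-513 \right)}}{y{\left(-330,-152 \right)} - 490977} = \frac{-254702 + \sqrt{231 - 513}}{22 - 490977} = \frac{-254702 + \sqrt{-282}}{-490955} = \left(-254702 + i \sqrt{282}\right) \left(- \frac{1}{490955}\right) = \frac{254702}{490955} - \frac{i \sqrt{282}}{490955}$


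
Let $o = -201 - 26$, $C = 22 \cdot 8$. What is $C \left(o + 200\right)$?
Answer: $-4752$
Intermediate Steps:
$C = 176$
$o = -227$
$C \left(o + 200\right) = 176 \left(-227 + 200\right) = 176 \left(-27\right) = -4752$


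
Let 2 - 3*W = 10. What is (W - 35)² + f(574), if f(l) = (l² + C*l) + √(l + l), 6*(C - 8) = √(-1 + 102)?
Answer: 3019381/9 + 2*√287 + 287*√101/3 ≈ 3.3648e+5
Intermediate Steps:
C = 8 + √101/6 (C = 8 + √(-1 + 102)/6 = 8 + √101/6 ≈ 9.6750)
f(l) = l² + l*(8 + √101/6) + √2*√l (f(l) = (l² + (8 + √101/6)*l) + √(l + l) = (l² + l*(8 + √101/6)) + √(2*l) = (l² + l*(8 + √101/6)) + √2*√l = l² + l*(8 + √101/6) + √2*√l)
W = -8/3 (W = ⅔ - ⅓*10 = ⅔ - 10/3 = -8/3 ≈ -2.6667)
(W - 35)² + f(574) = (-8/3 - 35)² + (574² + √2*√574 + (⅙)*574*(48 + √101)) = (-113/3)² + (329476 + 2*√287 + (4592 + 287*√101/3)) = 12769/9 + (334068 + 2*√287 + 287*√101/3) = 3019381/9 + 2*√287 + 287*√101/3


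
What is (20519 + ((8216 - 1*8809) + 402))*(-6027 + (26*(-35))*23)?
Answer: -547981896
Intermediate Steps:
(20519 + ((8216 - 1*8809) + 402))*(-6027 + (26*(-35))*23) = (20519 + ((8216 - 8809) + 402))*(-6027 - 910*23) = (20519 + (-593 + 402))*(-6027 - 20930) = (20519 - 191)*(-26957) = 20328*(-26957) = -547981896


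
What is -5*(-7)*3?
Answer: 105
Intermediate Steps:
-5*(-7)*3 = 35*3 = 105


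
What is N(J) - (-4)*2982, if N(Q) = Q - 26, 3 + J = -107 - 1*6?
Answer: 11786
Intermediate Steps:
J = -116 (J = -3 + (-107 - 1*6) = -3 + (-107 - 6) = -3 - 113 = -116)
N(Q) = -26 + Q
N(J) - (-4)*2982 = (-26 - 116) - (-4)*2982 = -142 - 1*(-11928) = -142 + 11928 = 11786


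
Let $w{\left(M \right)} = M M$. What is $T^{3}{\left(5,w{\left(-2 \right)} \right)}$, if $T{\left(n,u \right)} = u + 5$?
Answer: $729$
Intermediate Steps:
$w{\left(M \right)} = M^{2}$
$T{\left(n,u \right)} = 5 + u$
$T^{3}{\left(5,w{\left(-2 \right)} \right)} = \left(5 + \left(-2\right)^{2}\right)^{3} = \left(5 + 4\right)^{3} = 9^{3} = 729$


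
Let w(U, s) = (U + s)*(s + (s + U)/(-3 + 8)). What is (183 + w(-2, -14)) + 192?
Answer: 3251/5 ≈ 650.20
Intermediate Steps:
w(U, s) = (U + s)*(U/5 + 6*s/5) (w(U, s) = (U + s)*(s + (U + s)/5) = (U + s)*(s + (U + s)*(1/5)) = (U + s)*(s + (U/5 + s/5)) = (U + s)*(U/5 + 6*s/5))
(183 + w(-2, -14)) + 192 = (183 + ((1/5)*(-2)**2 + (6/5)*(-14)**2 + (7/5)*(-2)*(-14))) + 192 = (183 + ((1/5)*4 + (6/5)*196 + 196/5)) + 192 = (183 + (4/5 + 1176/5 + 196/5)) + 192 = (183 + 1376/5) + 192 = 2291/5 + 192 = 3251/5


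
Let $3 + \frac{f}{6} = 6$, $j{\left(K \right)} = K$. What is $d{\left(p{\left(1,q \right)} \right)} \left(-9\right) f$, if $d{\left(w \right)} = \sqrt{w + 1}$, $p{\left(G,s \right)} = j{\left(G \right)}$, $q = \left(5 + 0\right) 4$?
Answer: $- 162 \sqrt{2} \approx -229.1$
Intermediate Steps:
$q = 20$ ($q = 5 \cdot 4 = 20$)
$p{\left(G,s \right)} = G$
$d{\left(w \right)} = \sqrt{1 + w}$
$f = 18$ ($f = -18 + 6 \cdot 6 = -18 + 36 = 18$)
$d{\left(p{\left(1,q \right)} \right)} \left(-9\right) f = \sqrt{1 + 1} \left(-9\right) 18 = \sqrt{2} \left(-9\right) 18 = - 9 \sqrt{2} \cdot 18 = - 162 \sqrt{2}$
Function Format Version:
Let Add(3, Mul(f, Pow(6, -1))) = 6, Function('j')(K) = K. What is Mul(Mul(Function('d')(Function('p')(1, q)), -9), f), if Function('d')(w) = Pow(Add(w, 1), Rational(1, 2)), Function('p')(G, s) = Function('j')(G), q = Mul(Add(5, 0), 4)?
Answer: Mul(-162, Pow(2, Rational(1, 2))) ≈ -229.10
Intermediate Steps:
q = 20 (q = Mul(5, 4) = 20)
Function('p')(G, s) = G
Function('d')(w) = Pow(Add(1, w), Rational(1, 2))
f = 18 (f = Add(-18, Mul(6, 6)) = Add(-18, 36) = 18)
Mul(Mul(Function('d')(Function('p')(1, q)), -9), f) = Mul(Mul(Pow(Add(1, 1), Rational(1, 2)), -9), 18) = Mul(Mul(Pow(2, Rational(1, 2)), -9), 18) = Mul(Mul(-9, Pow(2, Rational(1, 2))), 18) = Mul(-162, Pow(2, Rational(1, 2)))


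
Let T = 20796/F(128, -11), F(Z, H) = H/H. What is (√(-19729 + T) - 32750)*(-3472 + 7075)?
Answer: -117998250 + 3603*√1067 ≈ -1.1788e+8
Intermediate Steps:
F(Z, H) = 1
T = 20796 (T = 20796/1 = 20796*1 = 20796)
(√(-19729 + T) - 32750)*(-3472 + 7075) = (√(-19729 + 20796) - 32750)*(-3472 + 7075) = (√1067 - 32750)*3603 = (-32750 + √1067)*3603 = -117998250 + 3603*√1067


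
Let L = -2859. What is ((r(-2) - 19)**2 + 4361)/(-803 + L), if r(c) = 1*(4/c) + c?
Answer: -2445/1831 ≈ -1.3353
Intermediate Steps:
r(c) = c + 4/c (r(c) = 4/c + c = c + 4/c)
((r(-2) - 19)**2 + 4361)/(-803 + L) = (((-2 + 4/(-2)) - 19)**2 + 4361)/(-803 - 2859) = (((-2 + 4*(-1/2)) - 19)**2 + 4361)/(-3662) = (((-2 - 2) - 19)**2 + 4361)*(-1/3662) = ((-4 - 19)**2 + 4361)*(-1/3662) = ((-23)**2 + 4361)*(-1/3662) = (529 + 4361)*(-1/3662) = 4890*(-1/3662) = -2445/1831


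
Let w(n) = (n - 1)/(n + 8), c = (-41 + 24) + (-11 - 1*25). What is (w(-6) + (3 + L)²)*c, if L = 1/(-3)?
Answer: -3445/18 ≈ -191.39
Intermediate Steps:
L = -⅓ ≈ -0.33333
c = -53 (c = -17 + (-11 - 25) = -17 - 36 = -53)
w(n) = (-1 + n)/(8 + n)
(w(-6) + (3 + L)²)*c = ((-1 - 6)/(8 - 6) + (3 - ⅓)²)*(-53) = (-7/2 + (8/3)²)*(-53) = ((½)*(-7) + 64/9)*(-53) = (-7/2 + 64/9)*(-53) = (65/18)*(-53) = -3445/18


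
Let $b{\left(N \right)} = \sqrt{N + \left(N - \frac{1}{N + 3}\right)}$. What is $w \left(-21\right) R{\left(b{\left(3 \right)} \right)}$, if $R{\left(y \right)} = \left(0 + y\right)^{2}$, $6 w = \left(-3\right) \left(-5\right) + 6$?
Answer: $- \frac{1715}{4} \approx -428.75$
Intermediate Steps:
$w = \frac{7}{2}$ ($w = \frac{\left(-3\right) \left(-5\right) + 6}{6} = \frac{15 + 6}{6} = \frac{1}{6} \cdot 21 = \frac{7}{2} \approx 3.5$)
$b{\left(N \right)} = \sqrt{- \frac{1}{3 + N} + 2 N}$ ($b{\left(N \right)} = \sqrt{N + \left(N - \frac{1}{3 + N}\right)} = \sqrt{- \frac{1}{3 + N} + 2 N}$)
$R{\left(y \right)} = y^{2}$
$w \left(-21\right) R{\left(b{\left(3 \right)} \right)} = \frac{7}{2} \left(-21\right) \left(\sqrt{\frac{-1 + 2 \cdot 3 \left(3 + 3\right)}{3 + 3}}\right)^{2} = - \frac{147 \left(\sqrt{\frac{-1 + 2 \cdot 3 \cdot 6}{6}}\right)^{2}}{2} = - \frac{147 \left(\sqrt{\frac{-1 + 36}{6}}\right)^{2}}{2} = - \frac{147 \left(\sqrt{\frac{1}{6} \cdot 35}\right)^{2}}{2} = - \frac{147 \left(\sqrt{\frac{35}{6}}\right)^{2}}{2} = - \frac{147 \left(\frac{\sqrt{210}}{6}\right)^{2}}{2} = \left(- \frac{147}{2}\right) \frac{35}{6} = - \frac{1715}{4}$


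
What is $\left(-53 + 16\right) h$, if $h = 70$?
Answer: $-2590$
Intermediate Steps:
$\left(-53 + 16\right) h = \left(-53 + 16\right) 70 = \left(-37\right) 70 = -2590$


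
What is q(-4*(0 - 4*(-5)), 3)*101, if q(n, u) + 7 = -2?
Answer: -909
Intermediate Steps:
q(n, u) = -9 (q(n, u) = -7 - 2 = -9)
q(-4*(0 - 4*(-5)), 3)*101 = -9*101 = -909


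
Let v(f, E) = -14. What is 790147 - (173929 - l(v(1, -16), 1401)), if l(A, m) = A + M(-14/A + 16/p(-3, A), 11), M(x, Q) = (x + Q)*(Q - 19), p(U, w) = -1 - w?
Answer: 8009276/13 ≈ 6.1610e+5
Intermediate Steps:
M(x, Q) = (-19 + Q)*(Q + x) (M(x, Q) = (Q + x)*(-19 + Q) = (-19 + Q)*(Q + x))
l(A, m) = -88 + A - 128/(-1 - A) + 112/A (l(A, m) = A + (11**2 - 19*11 - 19*(-14/A + 16/(-1 - A)) + 11*(-14/A + 16/(-1 - A))) = A + (121 - 209 + (-304/(-1 - A) + 266/A) + (-154/A + 176/(-1 - A))) = A + (-88 - 128/(-1 - A) + 112/A) = -88 + A - 128/(-1 - A) + 112/A)
790147 - (173929 - l(v(1, -16), 1401)) = 790147 - (173929 - (112 + 240*(-14) - 14*(1 - 14)*(-88 - 14))/((-14)*(1 - 14))) = 790147 - (173929 - (-1)*(112 - 3360 - 14*(-13)*(-102))/(14*(-13))) = 790147 - (173929 - (-1)*(-1)*(112 - 3360 - 18564)/(14*13)) = 790147 - (173929 - (-1)*(-1)*(-21812)/(14*13)) = 790147 - (173929 - 1*(-1558/13)) = 790147 - (173929 + 1558/13) = 790147 - 1*2262635/13 = 790147 - 2262635/13 = 8009276/13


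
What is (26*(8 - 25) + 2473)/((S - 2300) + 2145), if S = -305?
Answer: -2031/460 ≈ -4.4152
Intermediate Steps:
(26*(8 - 25) + 2473)/((S - 2300) + 2145) = (26*(8 - 25) + 2473)/((-305 - 2300) + 2145) = (26*(-17) + 2473)/(-2605 + 2145) = (-442 + 2473)/(-460) = 2031*(-1/460) = -2031/460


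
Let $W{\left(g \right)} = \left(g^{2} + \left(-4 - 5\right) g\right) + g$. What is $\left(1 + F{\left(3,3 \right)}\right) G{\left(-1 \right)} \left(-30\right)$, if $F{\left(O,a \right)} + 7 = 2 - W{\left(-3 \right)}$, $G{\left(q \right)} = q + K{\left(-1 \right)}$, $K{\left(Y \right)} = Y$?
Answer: $-2220$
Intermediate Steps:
$W{\left(g \right)} = g^{2} - 8 g$ ($W{\left(g \right)} = \left(g^{2} - 9 g\right) + g = g^{2} - 8 g$)
$G{\left(q \right)} = -1 + q$ ($G{\left(q \right)} = q - 1 = -1 + q$)
$F{\left(O,a \right)} = -38$ ($F{\left(O,a \right)} = -7 + \left(2 - - 3 \left(-8 - 3\right)\right) = -7 + \left(2 - \left(-3\right) \left(-11\right)\right) = -7 + \left(2 - 33\right) = -7 - 31 = -38$)
$\left(1 + F{\left(3,3 \right)}\right) G{\left(-1 \right)} \left(-30\right) = \left(1 - 38\right) \left(-1 - 1\right) \left(-30\right) = \left(-37\right) \left(-2\right) \left(-30\right) = 74 \left(-30\right) = -2220$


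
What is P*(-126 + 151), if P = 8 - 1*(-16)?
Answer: 600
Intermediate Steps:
P = 24 (P = 8 + 16 = 24)
P*(-126 + 151) = 24*(-126 + 151) = 24*25 = 600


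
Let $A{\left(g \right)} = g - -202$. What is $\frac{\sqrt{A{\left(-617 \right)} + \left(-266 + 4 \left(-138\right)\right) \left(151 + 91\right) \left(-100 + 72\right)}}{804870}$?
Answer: $\frac{\sqrt{615817}}{268290} \approx 0.002925$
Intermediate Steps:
$A{\left(g \right)} = 202 + g$ ($A{\left(g \right)} = g + 202 = 202 + g$)
$\frac{\sqrt{A{\left(-617 \right)} + \left(-266 + 4 \left(-138\right)\right) \left(151 + 91\right) \left(-100 + 72\right)}}{804870} = \frac{\sqrt{\left(202 - 617\right) + \left(-266 + 4 \left(-138\right)\right) \left(151 + 91\right) \left(-100 + 72\right)}}{804870} = \sqrt{-415 + \left(-266 - 552\right) 242 \left(-28\right)} \frac{1}{804870} = \sqrt{-415 - -5542768} \cdot \frac{1}{804870} = \sqrt{-415 + 5542768} \cdot \frac{1}{804870} = \sqrt{5542353} \cdot \frac{1}{804870} = 3 \sqrt{615817} \cdot \frac{1}{804870} = \frac{\sqrt{615817}}{268290}$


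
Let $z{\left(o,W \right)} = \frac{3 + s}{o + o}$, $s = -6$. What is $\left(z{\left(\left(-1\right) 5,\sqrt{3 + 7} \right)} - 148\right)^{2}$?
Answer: $\frac{2181529}{100} \approx 21815.0$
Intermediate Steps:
$z{\left(o,W \right)} = - \frac{3}{2 o}$ ($z{\left(o,W \right)} = \frac{3 - 6}{o + o} = - \frac{3}{2 o}$)
$\left(z{\left(\left(-1\right) 5,\sqrt{3 + 7} \right)} - 148\right)^{2} = \left(- \frac{3}{2 \left(\left(-1\right) 5\right)} - 148\right)^{2} = \left(- \frac{3}{2 \left(-5\right)} - 148\right)^{2} = \left(\left(- \frac{3}{2}\right) \left(- \frac{1}{5}\right) - 148\right)^{2} = \left(\frac{3}{10} - 148\right)^{2} = \left(- \frac{1477}{10}\right)^{2} = \frac{2181529}{100}$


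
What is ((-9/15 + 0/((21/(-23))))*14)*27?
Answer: -1134/5 ≈ -226.80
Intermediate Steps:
((-9/15 + 0/((21/(-23))))*14)*27 = ((-9*1/15 + 0/((21*(-1/23))))*14)*27 = ((-⅗ + 0/(-21/23))*14)*27 = ((-⅗ + 0*(-23/21))*14)*27 = ((-⅗ + 0)*14)*27 = -⅗*14*27 = -42/5*27 = -1134/5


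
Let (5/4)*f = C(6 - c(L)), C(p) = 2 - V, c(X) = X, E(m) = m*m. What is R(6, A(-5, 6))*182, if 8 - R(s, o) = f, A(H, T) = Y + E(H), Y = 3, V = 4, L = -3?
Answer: 8736/5 ≈ 1747.2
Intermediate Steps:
E(m) = m²
A(H, T) = 3 + H²
C(p) = -2 (C(p) = 2 - 1*4 = 2 - 4 = -2)
f = -8/5 (f = (⅘)*(-2) = -8/5 ≈ -1.6000)
R(s, o) = 48/5 (R(s, o) = 8 - 1*(-8/5) = 8 + 8/5 = 48/5)
R(6, A(-5, 6))*182 = (48/5)*182 = 8736/5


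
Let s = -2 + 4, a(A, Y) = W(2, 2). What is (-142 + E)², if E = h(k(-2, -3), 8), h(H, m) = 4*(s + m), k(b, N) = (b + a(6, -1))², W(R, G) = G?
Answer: 10404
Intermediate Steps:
a(A, Y) = 2
k(b, N) = (2 + b)² (k(b, N) = (b + 2)² = (2 + b)²)
s = 2
h(H, m) = 8 + 4*m (h(H, m) = 4*(2 + m) = 8 + 4*m)
E = 40 (E = 8 + 4*8 = 8 + 32 = 40)
(-142 + E)² = (-142 + 40)² = (-102)² = 10404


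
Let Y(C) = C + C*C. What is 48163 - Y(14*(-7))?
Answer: 38657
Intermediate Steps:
Y(C) = C + C²
48163 - Y(14*(-7)) = 48163 - 14*(-7)*(1 + 14*(-7)) = 48163 - (-98)*(1 - 98) = 48163 - (-98)*(-97) = 48163 - 1*9506 = 48163 - 9506 = 38657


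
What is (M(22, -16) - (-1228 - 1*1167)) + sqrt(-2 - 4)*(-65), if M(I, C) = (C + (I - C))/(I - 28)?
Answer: 7174/3 - 65*I*sqrt(6) ≈ 2391.3 - 159.22*I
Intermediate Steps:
M(I, C) = I/(-28 + I)
(M(22, -16) - (-1228 - 1*1167)) + sqrt(-2 - 4)*(-65) = (22/(-28 + 22) - (-1228 - 1*1167)) + sqrt(-2 - 4)*(-65) = (22/(-6) - (-1228 - 1167)) + sqrt(-6)*(-65) = (22*(-1/6) - 1*(-2395)) + (I*sqrt(6))*(-65) = (-11/3 + 2395) - 65*I*sqrt(6) = 7174/3 - 65*I*sqrt(6)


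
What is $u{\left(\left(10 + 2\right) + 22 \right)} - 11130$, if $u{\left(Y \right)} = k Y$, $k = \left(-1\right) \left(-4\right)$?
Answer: $-10994$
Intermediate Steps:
$k = 4$
$u{\left(Y \right)} = 4 Y$
$u{\left(\left(10 + 2\right) + 22 \right)} - 11130 = 4 \left(\left(10 + 2\right) + 22\right) - 11130 = 4 \left(12 + 22\right) - 11130 = 4 \cdot 34 - 11130 = 136 - 11130 = -10994$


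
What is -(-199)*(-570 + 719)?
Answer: 29651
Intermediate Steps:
-(-199)*(-570 + 719) = -(-199)*149 = -1*(-29651) = 29651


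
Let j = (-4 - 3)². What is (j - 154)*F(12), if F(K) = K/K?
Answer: -105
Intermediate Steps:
j = 49 (j = (-7)² = 49)
F(K) = 1
(j - 154)*F(12) = (49 - 154)*1 = -105*1 = -105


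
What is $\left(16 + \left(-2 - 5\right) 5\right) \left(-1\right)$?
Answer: $19$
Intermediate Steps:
$\left(16 + \left(-2 - 5\right) 5\right) \left(-1\right) = \left(16 - 35\right) \left(-1\right) = \left(-19\right) \left(-1\right) = 19$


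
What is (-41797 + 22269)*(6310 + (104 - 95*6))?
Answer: -114121632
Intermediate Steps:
(-41797 + 22269)*(6310 + (104 - 95*6)) = -19528*(6310 + (104 - 570)) = -19528*(6310 - 466) = -19528*5844 = -114121632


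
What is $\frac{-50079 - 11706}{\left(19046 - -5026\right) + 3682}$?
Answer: $- \frac{61785}{27754} \approx -2.2262$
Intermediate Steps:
$\frac{-50079 - 11706}{\left(19046 - -5026\right) + 3682} = - \frac{61785}{\left(19046 + 5026\right) + 3682} = - \frac{61785}{24072 + 3682} = - \frac{61785}{27754}$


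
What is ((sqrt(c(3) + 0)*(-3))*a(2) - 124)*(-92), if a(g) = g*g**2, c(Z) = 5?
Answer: 11408 + 2208*sqrt(5) ≈ 16345.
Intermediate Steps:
a(g) = g**3
((sqrt(c(3) + 0)*(-3))*a(2) - 124)*(-92) = ((sqrt(5 + 0)*(-3))*2**3 - 124)*(-92) = ((sqrt(5)*(-3))*8 - 124)*(-92) = (-3*sqrt(5)*8 - 124)*(-92) = (-24*sqrt(5) - 124)*(-92) = (-124 - 24*sqrt(5))*(-92) = 11408 + 2208*sqrt(5)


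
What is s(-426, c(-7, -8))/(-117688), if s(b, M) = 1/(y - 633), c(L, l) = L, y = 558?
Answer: 1/8826600 ≈ 1.1329e-7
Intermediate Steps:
s(b, M) = -1/75 (s(b, M) = 1/(558 - 633) = 1/(-75) = -1/75)
s(-426, c(-7, -8))/(-117688) = -1/75/(-117688) = -1/75*(-1/117688) = 1/8826600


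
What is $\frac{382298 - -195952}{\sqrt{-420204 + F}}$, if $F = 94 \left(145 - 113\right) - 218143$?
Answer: $- \frac{578250 i \sqrt{635339}}{635339} \approx - 725.46 i$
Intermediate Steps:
$F = -215135$ ($F = 94 \cdot 32 - 218143 = 3008 - 218143 = -215135$)
$\frac{382298 - -195952}{\sqrt{-420204 + F}} = \frac{382298 - -195952}{\sqrt{-420204 - 215135}} = \frac{382298 + 195952}{\sqrt{-635339}} = \frac{578250}{i \sqrt{635339}} = 578250 \left(- \frac{i \sqrt{635339}}{635339}\right) = - \frac{578250 i \sqrt{635339}}{635339}$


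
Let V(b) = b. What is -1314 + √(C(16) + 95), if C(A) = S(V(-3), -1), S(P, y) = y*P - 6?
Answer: -1314 + 2*√23 ≈ -1304.4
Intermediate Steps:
S(P, y) = -6 + P*y (S(P, y) = P*y - 6 = -6 + P*y)
C(A) = -3 (C(A) = -6 - 3*(-1) = -6 + 3 = -3)
-1314 + √(C(16) + 95) = -1314 + √(-3 + 95) = -1314 + √92 = -1314 + 2*√23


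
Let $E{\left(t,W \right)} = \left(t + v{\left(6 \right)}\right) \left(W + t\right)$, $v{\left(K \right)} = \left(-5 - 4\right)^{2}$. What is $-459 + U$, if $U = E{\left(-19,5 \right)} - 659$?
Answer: $-1986$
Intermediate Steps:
$v{\left(K \right)} = 81$ ($v{\left(K \right)} = \left(-9\right)^{2} = 81$)
$E{\left(t,W \right)} = \left(81 + t\right) \left(W + t\right)$ ($E{\left(t,W \right)} = \left(t + 81\right) \left(W + t\right) = \left(81 + t\right) \left(W + t\right)$)
$U = -1527$ ($U = \left(\left(-19\right)^{2} + 81 \cdot 5 + 81 \left(-19\right) + 5 \left(-19\right)\right) - 659 = \left(361 + 405 - 1539 - 95\right) - 659 = -868 - 659 = -1527$)
$-459 + U = -459 - 1527 = -1986$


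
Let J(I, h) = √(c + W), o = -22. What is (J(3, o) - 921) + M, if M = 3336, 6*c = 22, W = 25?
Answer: 2415 + √258/3 ≈ 2420.4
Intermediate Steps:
c = 11/3 (c = (⅙)*22 = 11/3 ≈ 3.6667)
J(I, h) = √258/3 (J(I, h) = √(11/3 + 25) = √(86/3) = √258/3)
(J(3, o) - 921) + M = (√258/3 - 921) + 3336 = (-921 + √258/3) + 3336 = 2415 + √258/3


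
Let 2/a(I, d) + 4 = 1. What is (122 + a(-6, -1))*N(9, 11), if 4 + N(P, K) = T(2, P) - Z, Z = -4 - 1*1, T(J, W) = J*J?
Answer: 1820/3 ≈ 606.67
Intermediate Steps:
T(J, W) = J²
a(I, d) = -⅔ (a(I, d) = 2/(-4 + 1) = 2/(-3) = 2*(-⅓) = -⅔)
Z = -5 (Z = -4 - 1 = -5)
N(P, K) = 5 (N(P, K) = -4 + (2² - 1*(-5)) = -4 + (4 + 5) = -4 + 9 = 5)
(122 + a(-6, -1))*N(9, 11) = (122 - ⅔)*5 = (364/3)*5 = 1820/3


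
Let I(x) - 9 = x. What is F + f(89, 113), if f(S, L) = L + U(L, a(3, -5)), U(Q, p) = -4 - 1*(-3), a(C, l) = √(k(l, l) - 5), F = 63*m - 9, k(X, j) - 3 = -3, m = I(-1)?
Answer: 607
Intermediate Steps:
I(x) = 9 + x
m = 8 (m = 9 - 1 = 8)
k(X, j) = 0 (k(X, j) = 3 - 3 = 0)
F = 495 (F = 63*8 - 9 = 504 - 9 = 495)
a(C, l) = I*√5 (a(C, l) = √(0 - 5) = √(-5) = I*√5)
U(Q, p) = -1 (U(Q, p) = -4 + 3 = -1)
f(S, L) = -1 + L (f(S, L) = L - 1 = -1 + L)
F + f(89, 113) = 495 + (-1 + 113) = 495 + 112 = 607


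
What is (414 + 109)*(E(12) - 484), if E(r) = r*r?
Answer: -177820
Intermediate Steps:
E(r) = r²
(414 + 109)*(E(12) - 484) = (414 + 109)*(12² - 484) = 523*(144 - 484) = 523*(-340) = -177820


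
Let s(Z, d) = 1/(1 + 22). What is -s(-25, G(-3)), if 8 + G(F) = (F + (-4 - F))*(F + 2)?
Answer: -1/23 ≈ -0.043478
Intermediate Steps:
G(F) = -16 - 4*F (G(F) = -8 + (F + (-4 - F))*(F + 2) = -8 - 4*(2 + F) = -8 + (-8 - 4*F) = -16 - 4*F)
s(Z, d) = 1/23
-s(-25, G(-3)) = -1*1/23 = -1/23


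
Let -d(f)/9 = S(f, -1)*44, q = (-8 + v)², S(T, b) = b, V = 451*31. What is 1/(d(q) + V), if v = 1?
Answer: 1/14377 ≈ 6.9556e-5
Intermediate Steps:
V = 13981
q = 49 (q = (-8 + 1)² = (-7)² = 49)
d(f) = 396 (d(f) = -(-9)*44 = -9*(-44) = 396)
1/(d(q) + V) = 1/(396 + 13981) = 1/14377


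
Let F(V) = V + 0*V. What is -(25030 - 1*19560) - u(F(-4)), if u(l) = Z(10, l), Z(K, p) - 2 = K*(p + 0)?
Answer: -5432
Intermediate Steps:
F(V) = V (F(V) = V + 0 = V)
Z(K, p) = 2 + K*p (Z(K, p) = 2 + K*(p + 0) = 2 + K*p)
u(l) = 2 + 10*l
-(25030 - 1*19560) - u(F(-4)) = -(25030 - 1*19560) - (2 + 10*(-4)) = -(25030 - 19560) - (2 - 40) = -1*5470 - 1*(-38) = -5470 + 38 = -5432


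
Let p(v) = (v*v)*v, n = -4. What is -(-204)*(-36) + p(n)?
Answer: -7408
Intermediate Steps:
p(v) = v³ (p(v) = v²*v = v³)
-(-204)*(-36) + p(n) = -(-204)*(-36) + (-4)³ = -51*144 - 64 = -7344 - 64 = -7408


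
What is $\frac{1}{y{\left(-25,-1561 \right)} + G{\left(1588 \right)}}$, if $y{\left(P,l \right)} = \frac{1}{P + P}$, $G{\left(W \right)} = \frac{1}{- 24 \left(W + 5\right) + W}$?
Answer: $- \frac{916100}{18347} \approx -49.932$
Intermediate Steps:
$G{\left(W \right)} = \frac{1}{-120 - 23 W}$ ($G{\left(W \right)} = \frac{1}{- 24 \left(5 + W\right) + W} = \frac{1}{\left(-120 - 24 W\right) + W} = \frac{1}{-120 - 23 W}$)
$y{\left(P,l \right)} = \frac{1}{2 P}$
$\frac{1}{y{\left(-25,-1561 \right)} + G{\left(1588 \right)}} = \frac{1}{\frac{1}{2 \left(-25\right)} - \frac{1}{120 + 23 \cdot 1588}} = \frac{1}{\frac{1}{2} \left(- \frac{1}{25}\right) - \frac{1}{120 + 36524}} = \frac{1}{- \frac{1}{50} - \frac{1}{36644}} = \frac{1}{- \frac{18347}{916100}} = - \frac{916100}{18347}$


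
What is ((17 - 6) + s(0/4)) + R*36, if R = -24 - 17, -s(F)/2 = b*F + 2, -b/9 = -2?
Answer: -1469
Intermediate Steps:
b = 18 (b = -9*(-2) = 18)
s(F) = -4 - 36*F (s(F) = -2*(18*F + 2) = -2*(2 + 18*F) = -4 - 36*F)
R = -41
((17 - 6) + s(0/4)) + R*36 = ((17 - 6) + (-4 - 0/4)) - 41*36 = (11 + (-4 - 0/4)) - 1476 = (11 + (-4 - 36*0)) - 1476 = (11 + (-4 + 0)) - 1476 = (11 - 4) - 1476 = 7 - 1476 = -1469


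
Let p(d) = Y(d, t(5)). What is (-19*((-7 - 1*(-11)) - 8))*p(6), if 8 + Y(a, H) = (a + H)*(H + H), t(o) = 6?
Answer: 10336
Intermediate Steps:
Y(a, H) = -8 + 2*H*(H + a) (Y(a, H) = -8 + (a + H)*(H + H) = -8 + (H + a)*(2*H) = -8 + 2*H*(H + a))
p(d) = 64 + 12*d (p(d) = -8 + 2*6² + 2*6*d = -8 + 2*36 + 12*d = -8 + 72 + 12*d = 64 + 12*d)
(-19*((-7 - 1*(-11)) - 8))*p(6) = (-19*((-7 - 1*(-11)) - 8))*(64 + 12*6) = (-19*((-7 + 11) - 8))*(64 + 72) = -19*(4 - 8)*136 = -19*(-4)*136 = 76*136 = 10336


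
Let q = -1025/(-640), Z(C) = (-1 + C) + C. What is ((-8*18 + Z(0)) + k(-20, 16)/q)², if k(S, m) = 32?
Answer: 656845641/42025 ≈ 15630.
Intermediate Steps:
Z(C) = -1 + 2*C
q = 205/128 (q = -1025*(-1/640) = 205/128 ≈ 1.6016)
((-8*18 + Z(0)) + k(-20, 16)/q)² = ((-8*18 + (-1 + 2*0)) + 32/(205/128))² = ((-144 + (-1 + 0)) + 32*(128/205))² = ((-144 - 1) + 4096/205)² = (-145 + 4096/205)² = (-25629/205)² = 656845641/42025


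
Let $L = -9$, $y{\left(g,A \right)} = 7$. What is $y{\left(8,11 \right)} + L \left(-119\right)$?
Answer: $1078$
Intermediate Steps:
$y{\left(8,11 \right)} + L \left(-119\right) = 7 - -1071 = 7 + 1071 = 1078$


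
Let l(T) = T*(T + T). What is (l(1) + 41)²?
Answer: 1849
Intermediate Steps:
l(T) = 2*T² (l(T) = T*(2*T) = 2*T²)
(l(1) + 41)² = (2*1² + 41)² = (2*1 + 41)² = (2 + 41)² = 43² = 1849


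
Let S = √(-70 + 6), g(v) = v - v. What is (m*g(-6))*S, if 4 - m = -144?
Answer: 0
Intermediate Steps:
m = 148 (m = 4 - 1*(-144) = 4 + 144 = 148)
g(v) = 0
S = 8*I (S = √(-64) = 8*I ≈ 8.0*I)
(m*g(-6))*S = (148*0)*(8*I) = 0*(8*I) = 0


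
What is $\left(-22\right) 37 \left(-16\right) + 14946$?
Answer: $27970$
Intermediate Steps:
$\left(-22\right) 37 \left(-16\right) + 14946 = \left(-814\right) \left(-16\right) + 14946 = 13024 + 14946 = 27970$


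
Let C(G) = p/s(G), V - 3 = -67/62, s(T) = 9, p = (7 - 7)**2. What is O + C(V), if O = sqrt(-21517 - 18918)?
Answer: I*sqrt(40435) ≈ 201.08*I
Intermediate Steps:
p = 0 (p = 0**2 = 0)
O = I*sqrt(40435) (O = sqrt(-40435) = I*sqrt(40435) ≈ 201.08*I)
V = 119/62 (V = 3 - 67/62 = 119/62 ≈ 1.9194)
C(G) = 0 (C(G) = 0/9 = 0*(1/9) = 0)
O + C(V) = I*sqrt(40435) + 0 = I*sqrt(40435)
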